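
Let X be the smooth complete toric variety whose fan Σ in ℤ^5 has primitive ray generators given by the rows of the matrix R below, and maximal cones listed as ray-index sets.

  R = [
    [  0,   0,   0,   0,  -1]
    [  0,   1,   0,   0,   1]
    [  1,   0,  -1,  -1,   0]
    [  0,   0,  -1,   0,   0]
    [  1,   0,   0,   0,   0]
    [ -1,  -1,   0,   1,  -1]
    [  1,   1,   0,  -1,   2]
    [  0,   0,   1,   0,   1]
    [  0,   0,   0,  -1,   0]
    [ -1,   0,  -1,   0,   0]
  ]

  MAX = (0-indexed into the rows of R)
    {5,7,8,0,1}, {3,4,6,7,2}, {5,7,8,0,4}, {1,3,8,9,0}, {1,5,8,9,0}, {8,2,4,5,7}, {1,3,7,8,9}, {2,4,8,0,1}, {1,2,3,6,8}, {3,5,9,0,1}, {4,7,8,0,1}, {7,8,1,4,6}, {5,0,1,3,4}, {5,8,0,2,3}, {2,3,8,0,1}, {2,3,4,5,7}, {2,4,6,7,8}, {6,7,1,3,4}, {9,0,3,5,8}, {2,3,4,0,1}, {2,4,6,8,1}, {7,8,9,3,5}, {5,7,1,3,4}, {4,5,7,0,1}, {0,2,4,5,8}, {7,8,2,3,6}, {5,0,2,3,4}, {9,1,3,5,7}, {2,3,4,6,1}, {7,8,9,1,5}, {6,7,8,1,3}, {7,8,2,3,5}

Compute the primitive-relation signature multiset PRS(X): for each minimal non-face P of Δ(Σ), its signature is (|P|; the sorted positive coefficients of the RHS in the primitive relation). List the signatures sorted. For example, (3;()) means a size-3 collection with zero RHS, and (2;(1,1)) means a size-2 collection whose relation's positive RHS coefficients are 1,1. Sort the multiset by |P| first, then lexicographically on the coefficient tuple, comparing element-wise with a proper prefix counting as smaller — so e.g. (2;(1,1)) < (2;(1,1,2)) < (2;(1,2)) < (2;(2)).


The 13 primitive collections of Σ (r=10, n=5):

  • {4,9}:  v_{4} + v_{9} = v_{3}  ⇒ sig = (2;(1))
  • {5,6}:  v_{5} + v_{6} = v_{3} + v_{7}  ⇒ sig = (2;(1,1))
  • {0,6}:  v_{0} + v_{6} = v_{1} + v_{4} + v_{8}  ⇒ sig = (2;(1,1,1))
  • {6,9}:  v_{6} + v_{9} = v_{1} + 2·v_{3} + v_{7} + v_{8}  ⇒ sig = (2;(1,1,1,2))
  • {2,9}:  v_{2} + v_{9} = 2·v_{3} + v_{8}  ⇒ sig = (2;(1,2))
  • {0,3,7}:  v_{0} + v_{3} + v_{7} = 0  ⇒ sig = (3;())
  • {1,2,5}:  v_{1} + v_{2} + v_{5} = v_{3}  ⇒ sig = (3;(1))
  • {1,2,7}:  v_{1} + v_{2} + v_{7} = v_{6}  ⇒ sig = (3;(1))
  • {3,4,8}:  v_{3} + v_{4} + v_{8} = v_{2}  ⇒ sig = (3;(1))
  • {0,2,7}:  v_{0} + v_{2} + v_{7} = v_{4} + v_{8}  ⇒ sig = (3;(1,1))
  • {0,7,9}:  v_{0} + v_{7} + v_{9} = v_{1} + v_{5} + v_{8}  ⇒ sig = (3;(1,1,1))
  • {1,4,5,8}:  v_{1} + v_{4} + v_{5} + v_{8} = 0  ⇒ sig = (4;())
  • {1,3,5,8}:  v_{1} + v_{3} + v_{5} + v_{8} = v_{9}  ⇒ sig = (4;(1))

Signatures (|P|; sorted positive RHS coefficients), sorted:
    |P|=2: 5 collections, coeffs (1), (1,1), (1,1,1), (1,1,1,2), (1,2)
    |P|=3: 6 collections, coeffs (), (1), (1), (1), (1,1), (1,1,1)
    |P|=4: 2 collections, coeffs (), (1)


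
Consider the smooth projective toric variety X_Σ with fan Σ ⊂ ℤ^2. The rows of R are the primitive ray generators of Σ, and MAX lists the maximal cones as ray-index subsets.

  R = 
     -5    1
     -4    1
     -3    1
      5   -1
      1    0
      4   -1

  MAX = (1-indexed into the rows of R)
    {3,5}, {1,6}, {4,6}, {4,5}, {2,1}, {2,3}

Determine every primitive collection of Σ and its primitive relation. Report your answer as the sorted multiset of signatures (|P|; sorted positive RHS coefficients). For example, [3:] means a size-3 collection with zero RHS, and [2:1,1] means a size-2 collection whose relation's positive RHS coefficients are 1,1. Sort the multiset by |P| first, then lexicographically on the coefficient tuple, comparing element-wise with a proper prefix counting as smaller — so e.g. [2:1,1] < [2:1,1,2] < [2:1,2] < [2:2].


The 9 primitive collections of Σ (r=6, n=2):

  P = {1,4}:  v_{1} + v_{4} = 0  →  sig = [2:]
  P = {2,6}:  v_{2} + v_{6} = 0  →  sig = [2:]
  P = {1,5}:  v_{1} + v_{5} = v_{2}  →  sig = [2:1]
  P = {2,4}:  v_{2} + v_{4} = v_{5}  →  sig = [2:1]
  P = {2,5}:  v_{2} + v_{5} = v_{3}  →  sig = [2:1]
  P = {3,6}:  v_{3} + v_{6} = v_{5}  →  sig = [2:1]
  P = {5,6}:  v_{5} + v_{6} = v_{4}  →  sig = [2:1]
  P = {1,3}:  v_{1} + v_{3} = 2·v_{2}  →  sig = [2:2]
  P = {3,4}:  v_{3} + v_{4} = 2·v_{5}  →  sig = [2:2]

Hence PRS(X_Σ) =
    |P|=2: 9 collections, coeffs (), (), (1), (1), (1), (1), (1), (2), (2)


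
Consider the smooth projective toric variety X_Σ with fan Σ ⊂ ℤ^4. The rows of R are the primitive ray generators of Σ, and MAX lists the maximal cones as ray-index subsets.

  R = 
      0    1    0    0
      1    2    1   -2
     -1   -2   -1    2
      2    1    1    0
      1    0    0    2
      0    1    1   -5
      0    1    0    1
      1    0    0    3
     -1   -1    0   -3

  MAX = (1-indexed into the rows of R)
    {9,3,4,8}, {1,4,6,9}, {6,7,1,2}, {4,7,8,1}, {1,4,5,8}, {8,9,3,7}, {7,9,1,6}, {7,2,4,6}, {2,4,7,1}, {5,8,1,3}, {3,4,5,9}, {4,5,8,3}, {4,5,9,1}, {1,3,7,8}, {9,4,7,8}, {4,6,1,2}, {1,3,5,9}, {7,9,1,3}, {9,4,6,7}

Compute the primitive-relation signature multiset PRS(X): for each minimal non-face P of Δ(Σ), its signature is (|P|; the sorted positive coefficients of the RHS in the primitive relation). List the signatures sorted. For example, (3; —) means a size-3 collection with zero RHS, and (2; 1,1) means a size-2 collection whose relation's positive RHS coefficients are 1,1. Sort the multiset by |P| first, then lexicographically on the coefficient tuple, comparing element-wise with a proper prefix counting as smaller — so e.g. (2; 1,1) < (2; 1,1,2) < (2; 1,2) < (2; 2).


Σ has 14 primitive collections:

  P = {2,3}:  v_{2} + v_{3} = 0 — sig = (2; —)
  P = {2,9}:  v_{2} + v_{9} = v_{6} — sig = (2; 1)
  P = {3,6}:  v_{3} + v_{6} = v_{9} — sig = (2; 1)
  P = {2,5}:  v_{2} + v_{5} = v_{1} + v_{4} — sig = (2; 1,1)
  P = {2,8}:  v_{2} + v_{8} = v_{4} + v_{7} — sig = (2; 1,1)
  P = {5,7}:  v_{5} + v_{7} = v_{1} + v_{8} — sig = (2; 1,1)
  P = {5,6}:  v_{5} + v_{6} = v_{1} + v_{4} + v_{9} — sig = (2; 1,1,1)
  P = {6,8}:  v_{6} + v_{8} = v_{4} + v_{7} + v_{9} — sig = (2; 1,1,1)
  P = {1,8,9}:  v_{1} + v_{8} + v_{9} = 0 — sig = (3; —)
  P = {1,3,4}:  v_{1} + v_{3} + v_{4} = v_{5} — sig = (3; 1)
  P = {3,4,7}:  v_{3} + v_{4} + v_{7} = v_{8} — sig = (3; 1)
  P = {5,8,9}:  v_{5} + v_{8} + v_{9} = v_{3} + v_{4} — sig = (3; 1,1)
  P = {1,4,7,9}:  v_{1} + v_{4} + v_{7} + v_{9} = v_{2} — sig = (4; 1)
  P = {1,4,6,7}:  v_{1} + v_{4} + v_{6} + v_{7} = 2·v_{2} — sig = (4; 2)

Signatures (|P|; sorted positive RHS coefficients), sorted:
    |P|=2: 8 collections, coeffs (), (1), (1), (1,1), (1,1), (1,1), (1,1,1), (1,1,1)
    |P|=3: 4 collections, coeffs (), (1), (1), (1,1)
    |P|=4: 2 collections, coeffs (1), (2)


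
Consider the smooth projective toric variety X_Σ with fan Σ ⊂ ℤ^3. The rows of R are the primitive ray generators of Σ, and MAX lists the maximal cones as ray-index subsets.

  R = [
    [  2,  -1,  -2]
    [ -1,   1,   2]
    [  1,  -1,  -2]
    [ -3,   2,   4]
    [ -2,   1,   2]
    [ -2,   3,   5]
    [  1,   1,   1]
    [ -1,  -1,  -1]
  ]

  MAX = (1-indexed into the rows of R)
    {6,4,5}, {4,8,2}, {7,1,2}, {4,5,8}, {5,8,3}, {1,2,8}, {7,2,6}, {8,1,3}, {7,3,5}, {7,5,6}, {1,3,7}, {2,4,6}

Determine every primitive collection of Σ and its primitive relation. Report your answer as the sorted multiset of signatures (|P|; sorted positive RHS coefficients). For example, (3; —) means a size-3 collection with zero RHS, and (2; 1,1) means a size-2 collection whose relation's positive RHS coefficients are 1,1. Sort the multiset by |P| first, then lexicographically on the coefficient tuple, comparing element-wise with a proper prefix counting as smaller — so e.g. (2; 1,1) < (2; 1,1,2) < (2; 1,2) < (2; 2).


10 minimal non-faces of Δ(Σ) (on 8 rays):

  {1,5}:  v_{1} + v_{5} = 0  ⇒ sig = (2; —)
  {2,3}:  v_{2} + v_{3} = 0  ⇒ sig = (2; —)
  {7,8}:  v_{7} + v_{8} = 0  ⇒ sig = (2; —)
  {1,4}:  v_{1} + v_{4} = v_{2}  ⇒ sig = (2; 1)
  {2,5}:  v_{2} + v_{5} = v_{4}  ⇒ sig = (2; 1)
  {3,4}:  v_{3} + v_{4} = v_{5}  ⇒ sig = (2; 1)
  {4,7}:  v_{4} + v_{7} = v_{6}  ⇒ sig = (2; 1)
  {6,8}:  v_{6} + v_{8} = v_{4}  ⇒ sig = (2; 1)
  {1,6}:  v_{1} + v_{6} = v_{2} + v_{7}  ⇒ sig = (2; 1,1)
  {3,6}:  v_{3} + v_{6} = v_{5} + v_{7}  ⇒ sig = (2; 1,1)

Sorted signature multiset PRS(X):
{ (2; —) ×3,  (2; 1) ×5,  (2; 1,1) ×2 }


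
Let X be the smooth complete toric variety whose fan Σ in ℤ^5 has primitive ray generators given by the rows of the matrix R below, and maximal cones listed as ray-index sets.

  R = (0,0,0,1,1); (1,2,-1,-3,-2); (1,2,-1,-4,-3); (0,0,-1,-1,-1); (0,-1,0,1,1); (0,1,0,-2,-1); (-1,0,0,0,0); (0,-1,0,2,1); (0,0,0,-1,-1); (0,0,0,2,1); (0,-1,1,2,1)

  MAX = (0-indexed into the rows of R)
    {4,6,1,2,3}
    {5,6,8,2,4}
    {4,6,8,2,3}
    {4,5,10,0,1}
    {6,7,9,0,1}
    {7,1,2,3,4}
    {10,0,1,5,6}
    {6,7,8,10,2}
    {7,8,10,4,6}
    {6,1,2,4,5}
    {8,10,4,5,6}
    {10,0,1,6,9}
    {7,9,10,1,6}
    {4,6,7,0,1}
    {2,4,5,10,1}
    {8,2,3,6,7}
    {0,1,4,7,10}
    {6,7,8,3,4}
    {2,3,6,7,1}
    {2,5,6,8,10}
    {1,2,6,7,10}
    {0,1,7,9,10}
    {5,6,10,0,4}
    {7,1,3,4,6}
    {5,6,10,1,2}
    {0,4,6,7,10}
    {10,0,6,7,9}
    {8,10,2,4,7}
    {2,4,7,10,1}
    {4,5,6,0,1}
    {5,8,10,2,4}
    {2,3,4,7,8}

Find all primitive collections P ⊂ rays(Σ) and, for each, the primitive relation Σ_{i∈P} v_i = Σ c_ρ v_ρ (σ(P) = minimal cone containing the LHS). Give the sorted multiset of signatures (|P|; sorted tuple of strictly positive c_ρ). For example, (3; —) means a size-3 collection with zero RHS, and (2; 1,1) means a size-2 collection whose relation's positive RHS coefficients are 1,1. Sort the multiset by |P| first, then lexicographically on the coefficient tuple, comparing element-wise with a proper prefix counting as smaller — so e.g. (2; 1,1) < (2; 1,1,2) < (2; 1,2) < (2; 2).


Σ has 16 primitive collections:

  {0,8}:  v_{0} + v_{8} = 0 — sig = (2; —)
  {5,7}:  v_{5} + v_{7} = 0 — sig = (2; —)
  {0,2}:  v_{0} + v_{2} = v_{1} — sig = (2; 1)
  {1,8}:  v_{1} + v_{8} = v_{2} — sig = (2; 1)
  {3,10}:  v_{3} + v_{10} = v_{7} + v_{8} — sig = (2; 1,1)
  {4,9}:  v_{4} + v_{9} = v_{0} + v_{7} — sig = (2; 1,1)
  {3,5}:  v_{3} + v_{5} = v_{2} + v_{4} + v_{6} — sig = (2; 1,1,1)
  {0,3}:  v_{0} + v_{3} = v_{1} + v_{4} + v_{6} + v_{7} — sig = (2; 1,1,1,1)
  {5,9}:  v_{5} + v_{9} = v_{0} + v_{1} + v_{6} + v_{10} — sig = (2; 1,1,1,1)
  {8,9}:  v_{8} + v_{9} = v_{1} + v_{6} + v_{7} + v_{10} — sig = (2; 1,1,1,1)
  {2,9}:  v_{2} + v_{9} = 2·v_{1} + v_{6} + v_{7} + v_{10} — sig = (2; 1,1,1,2)
  {3,9}:  v_{3} + v_{9} = v_{1} + v_{6} + 2·v_{7} — sig = (2; 1,1,2)
  {1,4,6,10}:  v_{1} + v_{4} + v_{6} + v_{10} = 0 — sig = (4; —)
  {2,4,6,7}:  v_{2} + v_{4} + v_{6} + v_{7} = v_{3} — sig = (4; 1)
  {2,4,6,10}:  v_{2} + v_{4} + v_{6} + v_{10} = v_{8} — sig = (4; 1)
  {0,1,6,7,10}:  v_{0} + v_{1} + v_{6} + v_{7} + v_{10} = v_{9} — sig = (5; 1)

Sorted signature multiset PRS(X):
{ (2; —) ×2,  (2; 1) ×2,  (2; 1,1) ×2,  (2; 1,1,1),  (2; 1,1,1,1) ×3,  (2; 1,1,1,2),  (2; 1,1,2),  (4; —),  (4; 1) ×2,  (5; 1) }


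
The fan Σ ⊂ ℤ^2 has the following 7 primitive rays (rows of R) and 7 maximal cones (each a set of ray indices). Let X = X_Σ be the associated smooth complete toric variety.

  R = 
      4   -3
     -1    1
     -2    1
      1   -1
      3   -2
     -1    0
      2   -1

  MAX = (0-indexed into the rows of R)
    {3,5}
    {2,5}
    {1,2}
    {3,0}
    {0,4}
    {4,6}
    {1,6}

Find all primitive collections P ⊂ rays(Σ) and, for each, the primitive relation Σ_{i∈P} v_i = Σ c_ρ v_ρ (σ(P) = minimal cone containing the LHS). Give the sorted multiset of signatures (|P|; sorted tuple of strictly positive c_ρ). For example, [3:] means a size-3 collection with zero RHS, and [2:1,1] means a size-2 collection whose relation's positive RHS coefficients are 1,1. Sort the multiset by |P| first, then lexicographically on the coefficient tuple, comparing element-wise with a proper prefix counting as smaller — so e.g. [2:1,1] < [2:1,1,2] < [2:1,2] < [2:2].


14 minimal non-faces of Δ(Σ) (on 7 rays):

  P={1,3}:  v_{1} + v_{3} = 0  ⇒ sig = [2:]
  P={2,6}:  v_{2} + v_{6} = 0  ⇒ sig = [2:]
  P={0,1}:  v_{0} + v_{1} = v_{4}  ⇒ sig = [2:1]
  P={1,4}:  v_{1} + v_{4} = v_{6}  ⇒ sig = [2:1]
  P={1,5}:  v_{1} + v_{5} = v_{2}  ⇒ sig = [2:1]
  P={2,3}:  v_{2} + v_{3} = v_{5}  ⇒ sig = [2:1]
  P={2,4}:  v_{2} + v_{4} = v_{3}  ⇒ sig = [2:1]
  P={3,4}:  v_{3} + v_{4} = v_{0}  ⇒ sig = [2:1]
  P={3,6}:  v_{3} + v_{6} = v_{4}  ⇒ sig = [2:1]
  P={5,6}:  v_{5} + v_{6} = v_{3}  ⇒ sig = [2:1]
  P={0,2}:  v_{0} + v_{2} = 2·v_{3}  ⇒ sig = [2:2]
  P={0,6}:  v_{0} + v_{6} = 2·v_{4}  ⇒ sig = [2:2]
  P={4,5}:  v_{4} + v_{5} = 2·v_{3}  ⇒ sig = [2:2]
  P={0,5}:  v_{0} + v_{5} = 3·v_{3}  ⇒ sig = [2:3]

Signatures (|P|; sorted positive RHS coefficients), sorted:
    |P|=2: 14 collections, coeffs (), (), (1), (1), (1), (1), (1), (1), (1), (1), (2), (2), (2), (3)


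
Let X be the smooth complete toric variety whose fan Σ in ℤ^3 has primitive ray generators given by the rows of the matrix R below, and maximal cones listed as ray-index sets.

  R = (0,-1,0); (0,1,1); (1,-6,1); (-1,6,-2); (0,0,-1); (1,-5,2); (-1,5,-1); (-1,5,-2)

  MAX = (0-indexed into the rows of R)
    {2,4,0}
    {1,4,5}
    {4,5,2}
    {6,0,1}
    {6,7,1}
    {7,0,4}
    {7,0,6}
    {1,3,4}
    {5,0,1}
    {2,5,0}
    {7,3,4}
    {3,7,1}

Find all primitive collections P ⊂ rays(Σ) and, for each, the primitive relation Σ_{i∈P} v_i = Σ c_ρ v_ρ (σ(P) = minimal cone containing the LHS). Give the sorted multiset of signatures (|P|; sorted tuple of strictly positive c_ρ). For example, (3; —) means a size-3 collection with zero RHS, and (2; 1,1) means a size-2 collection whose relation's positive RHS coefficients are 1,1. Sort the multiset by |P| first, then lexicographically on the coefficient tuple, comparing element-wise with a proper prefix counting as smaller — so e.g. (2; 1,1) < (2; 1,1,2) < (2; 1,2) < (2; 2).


14 minimal non-faces of Δ(Σ) (on 8 rays):

  P={5,7}:  v_{5} + v_{7} = 0  ⇒ sig = (2; —)
  P={0,3}:  v_{0} + v_{3} = v_{7}  ⇒ sig = (2; 1)
  P={1,2}:  v_{1} + v_{2} = v_{5}  ⇒ sig = (2; 1)
  P={2,3}:  v_{2} + v_{3} = v_{4}  ⇒ sig = (2; 1)
  P={2,6}:  v_{2} + v_{6} = v_{0}  ⇒ sig = (2; 1)
  P={4,6}:  v_{4} + v_{6} = v_{7}  ⇒ sig = (2; 1)
  P={2,7}:  v_{2} + v_{7} = v_{0} + v_{4}  ⇒ sig = (2; 1,1)
  P={3,5}:  v_{3} + v_{5} = v_{1} + v_{4}  ⇒ sig = (2; 1,1)
  P={5,6}:  v_{5} + v_{6} = v_{0} + v_{1}  ⇒ sig = (2; 1,1)
  P={3,6}:  v_{3} + v_{6} = v_{1} + 2·v_{7}  ⇒ sig = (2; 1,2)
  P={0,1,4}:  v_{0} + v_{1} + v_{4} = 0  ⇒ sig = (3; —)
  P={0,1,7}:  v_{0} + v_{1} + v_{7} = v_{6}  ⇒ sig = (3; 1)
  P={0,4,5}:  v_{0} + v_{4} + v_{5} = v_{2}  ⇒ sig = (3; 1)
  P={1,4,7}:  v_{1} + v_{4} + v_{7} = v_{3}  ⇒ sig = (3; 1)

Hence PRS(X_Σ) =
[(2; —), (2; 1), (2; 1), (2; 1), (2; 1), (2; 1), (2; 1,1), (2; 1,1), (2; 1,1), (2; 1,2), (3; —), (3; 1), (3; 1), (3; 1)]


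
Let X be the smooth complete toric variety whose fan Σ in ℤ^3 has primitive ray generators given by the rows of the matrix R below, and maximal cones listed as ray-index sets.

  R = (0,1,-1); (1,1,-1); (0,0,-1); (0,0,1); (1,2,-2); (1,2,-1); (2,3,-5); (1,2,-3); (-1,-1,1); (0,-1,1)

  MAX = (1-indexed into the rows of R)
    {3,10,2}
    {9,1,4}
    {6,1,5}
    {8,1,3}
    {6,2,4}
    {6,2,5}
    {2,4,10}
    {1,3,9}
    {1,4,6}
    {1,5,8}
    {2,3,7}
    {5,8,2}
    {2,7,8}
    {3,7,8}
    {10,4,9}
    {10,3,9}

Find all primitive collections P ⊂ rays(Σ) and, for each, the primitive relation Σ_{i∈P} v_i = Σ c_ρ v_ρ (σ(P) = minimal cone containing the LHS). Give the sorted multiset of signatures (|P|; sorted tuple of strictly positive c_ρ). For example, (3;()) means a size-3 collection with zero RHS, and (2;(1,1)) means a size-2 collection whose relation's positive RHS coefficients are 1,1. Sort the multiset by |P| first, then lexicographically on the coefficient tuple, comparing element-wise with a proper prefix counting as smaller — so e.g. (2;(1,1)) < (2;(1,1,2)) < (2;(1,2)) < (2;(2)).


The 22 primitive collections of Σ (r=10, n=3):

  • {1,10}:  v_{1} + v_{10} = 0  →  sig = (2;())
  • {2,9}:  v_{2} + v_{9} = 0  →  sig = (2;())
  • {3,4}:  v_{3} + v_{4} = 0  →  sig = (2;())
  • {1,2}:  v_{1} + v_{2} = v_{5}  →  sig = (2;(1))
  • {3,5}:  v_{3} + v_{5} = v_{8}  →  sig = (2;(1))
  • {3,6}:  v_{3} + v_{6} = v_{5}  →  sig = (2;(1))
  • {4,5}:  v_{4} + v_{5} = v_{6}  →  sig = (2;(1))
  • {4,8}:  v_{4} + v_{8} = v_{5}  →  sig = (2;(1))
  • {5,9}:  v_{5} + v_{9} = v_{1}  →  sig = (2;(1))
  • {5,10}:  v_{5} + v_{10} = v_{2}  →  sig = (2;(1))
  • {4,7}:  v_{4} + v_{7} = v_{2} + v_{8}  →  sig = (2;(1,1))
  • {6,9}:  v_{6} + v_{9} = v_{1} + v_{4}  →  sig = (2;(1,1))
  • {6,10}:  v_{6} + v_{10} = v_{2} + v_{4}  →  sig = (2;(1,1))
  • {7,9}:  v_{7} + v_{9} = v_{3} + v_{8}  →  sig = (2;(1,1))
  • {8,9}:  v_{8} + v_{9} = v_{1} + v_{3}  →  sig = (2;(1,1))
  • {8,10}:  v_{8} + v_{10} = v_{2} + v_{3}  →  sig = (2;(1,1))
  • {6,7}:  v_{6} + v_{7} = v_{2} + v_{5} + v_{8}  →  sig = (2;(1,1,1))
  • {5,7}:  v_{5} + v_{7} = v_{2} + 2·v_{8}  →  sig = (2;(1,2))
  • {1,7}:  v_{1} + v_{7} = 2·v_{8}  →  sig = (2;(2))
  • {6,8}:  v_{6} + v_{8} = 2·v_{5}  →  sig = (2;(2))
  • {7,10}:  v_{7} + v_{10} = 2·v_{2} + 2·v_{3}  →  sig = (2;(2,2))
  • {2,3,8}:  v_{2} + v_{3} + v_{8} = v_{7}  →  sig = (3;(1))

Hence PRS(X_Σ) =
    |P|=2: 21 collections, coeffs (), (), (), (1), (1), (1), (1), (1), (1), (1), (1,1), (1,1), (1,1), (1,1), (1,1), (1,1), (1,1,1), (1,2), (2), (2), (2,2)
    |P|=3: 1 collection, coeffs (1)


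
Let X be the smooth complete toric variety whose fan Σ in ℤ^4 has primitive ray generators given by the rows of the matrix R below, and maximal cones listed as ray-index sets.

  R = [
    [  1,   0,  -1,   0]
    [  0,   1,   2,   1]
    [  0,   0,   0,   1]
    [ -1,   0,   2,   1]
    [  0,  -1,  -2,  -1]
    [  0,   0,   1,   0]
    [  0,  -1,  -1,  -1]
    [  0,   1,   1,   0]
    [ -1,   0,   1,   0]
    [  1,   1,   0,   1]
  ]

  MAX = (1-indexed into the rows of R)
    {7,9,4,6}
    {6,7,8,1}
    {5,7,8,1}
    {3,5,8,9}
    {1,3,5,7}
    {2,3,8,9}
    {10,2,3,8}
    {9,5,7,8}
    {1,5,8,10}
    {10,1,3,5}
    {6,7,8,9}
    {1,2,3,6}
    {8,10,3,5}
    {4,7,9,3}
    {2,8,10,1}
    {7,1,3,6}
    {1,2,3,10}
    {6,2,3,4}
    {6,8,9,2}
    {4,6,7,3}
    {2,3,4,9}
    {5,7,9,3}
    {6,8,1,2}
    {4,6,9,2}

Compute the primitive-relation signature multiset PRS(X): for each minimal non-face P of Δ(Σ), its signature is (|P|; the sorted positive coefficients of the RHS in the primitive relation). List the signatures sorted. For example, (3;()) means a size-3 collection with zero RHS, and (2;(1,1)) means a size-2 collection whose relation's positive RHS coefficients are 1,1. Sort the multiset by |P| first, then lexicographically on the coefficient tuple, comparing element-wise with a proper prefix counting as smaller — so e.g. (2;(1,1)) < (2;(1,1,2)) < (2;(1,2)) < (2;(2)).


Primitive collections (15):

  P = {1,9}:  v_{1} + v_{9} = 0  →  sig = (2;())
  P = {2,5}:  v_{2} + v_{5} = 0  →  sig = (2;())
  P = {2,7}:  v_{2} + v_{7} = v_{6}  →  sig = (2;(1))
  P = {5,6}:  v_{5} + v_{6} = v_{7}  →  sig = (2;(1))
  P = {7,10}:  v_{7} + v_{10} = v_{1}  →  sig = (2;(1))
  P = {1,4}:  v_{1} + v_{4} = v_{3} + v_{6}  →  sig = (2;(1,1))
  P = {4,8}:  v_{4} + v_{8} = v_{2} + v_{9}  →  sig = (2;(1,1))
  P = {4,10}:  v_{4} + v_{10} = v_{2} + v_{3}  →  sig = (2;(1,1))
  P = {6,10}:  v_{6} + v_{10} = v_{1} + v_{2}  →  sig = (2;(1,1))
  P = {9,10}:  v_{9} + v_{10} = v_{3} + v_{8}  →  sig = (2;(1,1))
  P = {4,5}:  v_{4} + v_{5} = v_{3} + v_{7} + v_{9}  →  sig = (2;(1,1,1))
  P = {3,7,8}:  v_{3} + v_{7} + v_{8} = 0  →  sig = (3;())
  P = {1,3,8}:  v_{1} + v_{3} + v_{8} = v_{10}  →  sig = (3;(1))
  P = {3,6,8}:  v_{3} + v_{6} + v_{8} = v_{2}  →  sig = (3;(1))
  P = {3,6,9}:  v_{3} + v_{6} + v_{9} = v_{4}  →  sig = (3;(1))

Signatures (|P|; sorted positive RHS coefficients), sorted:
    |P|=2: 11 collections, coeffs (), (), (1), (1), (1), (1,1), (1,1), (1,1), (1,1), (1,1), (1,1,1)
    |P|=3: 4 collections, coeffs (), (1), (1), (1)


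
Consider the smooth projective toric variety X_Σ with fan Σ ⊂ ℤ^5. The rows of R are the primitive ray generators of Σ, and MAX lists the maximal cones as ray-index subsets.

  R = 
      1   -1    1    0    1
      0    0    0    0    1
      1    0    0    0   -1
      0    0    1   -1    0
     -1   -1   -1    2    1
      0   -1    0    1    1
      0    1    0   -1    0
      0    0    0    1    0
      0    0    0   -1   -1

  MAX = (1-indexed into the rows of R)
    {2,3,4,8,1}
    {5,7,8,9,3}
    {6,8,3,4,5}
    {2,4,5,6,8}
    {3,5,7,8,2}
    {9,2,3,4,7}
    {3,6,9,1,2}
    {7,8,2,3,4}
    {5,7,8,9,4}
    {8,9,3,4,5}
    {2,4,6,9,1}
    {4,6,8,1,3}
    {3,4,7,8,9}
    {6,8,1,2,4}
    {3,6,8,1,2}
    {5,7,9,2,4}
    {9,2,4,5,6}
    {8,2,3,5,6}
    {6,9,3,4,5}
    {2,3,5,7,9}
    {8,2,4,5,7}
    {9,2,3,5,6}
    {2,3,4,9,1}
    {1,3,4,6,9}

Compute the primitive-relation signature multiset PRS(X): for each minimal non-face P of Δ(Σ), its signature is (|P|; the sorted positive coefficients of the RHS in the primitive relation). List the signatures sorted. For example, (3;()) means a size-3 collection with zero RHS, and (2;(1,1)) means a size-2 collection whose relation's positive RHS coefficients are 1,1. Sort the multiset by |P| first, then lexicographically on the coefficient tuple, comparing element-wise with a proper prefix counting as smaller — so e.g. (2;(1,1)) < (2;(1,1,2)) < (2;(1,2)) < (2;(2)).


The 9 primitive collections of Σ (r=9, n=5):

  {6,7}:  v_{6} + v_{7} = v_{2}  ⇒ sig = (2;(1))
  {1,7}:  v_{1} + v_{7} = 2·v_{2} + v_{3} + v_{4}  ⇒ sig = (2;(1,1,2))
  {1,5}:  v_{1} + v_{5} = 2·v_{6}  ⇒ sig = (2;(2))
  {2,8,9}:  v_{2} + v_{8} + v_{9} = 0  ⇒ sig = (3;())
  {1,8,9}:  v_{1} + v_{8} + v_{9} = v_{3} + v_{4} + v_{6}  ⇒ sig = (3;(1,1,1))
  {6,8,9}:  v_{6} + v_{8} + v_{9} = v_{3} + v_{4} + v_{5}  ⇒ sig = (3;(1,1,1))
  {3,4,5,7}:  v_{3} + v_{4} + v_{5} + v_{7} = 0  ⇒ sig = (4;())
  {2,3,4,5}:  v_{2} + v_{3} + v_{4} + v_{5} = v_{6}  ⇒ sig = (4;(1))
  {2,3,4,6}:  v_{2} + v_{3} + v_{4} + v_{6} = v_{1}  ⇒ sig = (4;(1))

Hence PRS(X_Σ) =
    (2;(1))
    (2;(1,1,2))
    (2;(2))
    (3;())
    (3;(1,1,1))
    (3;(1,1,1))
    (4;())
    (4;(1))
    (4;(1))


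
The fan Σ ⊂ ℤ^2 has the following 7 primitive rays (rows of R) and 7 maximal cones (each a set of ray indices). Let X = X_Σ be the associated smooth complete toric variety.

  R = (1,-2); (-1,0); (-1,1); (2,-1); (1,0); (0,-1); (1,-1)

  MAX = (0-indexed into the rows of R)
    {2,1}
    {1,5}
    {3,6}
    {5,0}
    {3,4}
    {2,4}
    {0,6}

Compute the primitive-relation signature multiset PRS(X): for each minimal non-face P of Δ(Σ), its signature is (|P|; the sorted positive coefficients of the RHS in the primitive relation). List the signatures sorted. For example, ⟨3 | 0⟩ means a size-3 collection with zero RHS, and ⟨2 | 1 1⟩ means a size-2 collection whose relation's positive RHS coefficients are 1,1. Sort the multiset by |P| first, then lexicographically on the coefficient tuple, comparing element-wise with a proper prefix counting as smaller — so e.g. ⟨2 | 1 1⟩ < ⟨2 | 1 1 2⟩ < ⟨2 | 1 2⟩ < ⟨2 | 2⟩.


The 14 primitive collections of Σ (r=7, n=2):

  • {1,4}:  v_{1} + v_{4} = 0 — sig = ⟨2 | 0⟩
  • {2,6}:  v_{2} + v_{6} = 0 — sig = ⟨2 | 0⟩
  • {0,2}:  v_{0} + v_{2} = v_{5} — sig = ⟨2 | 1⟩
  • {1,3}:  v_{1} + v_{3} = v_{6} — sig = ⟨2 | 1⟩
  • {1,6}:  v_{1} + v_{6} = v_{5} — sig = ⟨2 | 1⟩
  • {2,3}:  v_{2} + v_{3} = v_{4} — sig = ⟨2 | 1⟩
  • {2,5}:  v_{2} + v_{5} = v_{1} — sig = ⟨2 | 1⟩
  • {4,5}:  v_{4} + v_{5} = v_{6} — sig = ⟨2 | 1⟩
  • {4,6}:  v_{4} + v_{6} = v_{3} — sig = ⟨2 | 1⟩
  • {5,6}:  v_{5} + v_{6} = v_{0} — sig = ⟨2 | 1⟩
  • {0,1}:  v_{0} + v_{1} = 2·v_{5} — sig = ⟨2 | 2⟩
  • {0,4}:  v_{0} + v_{4} = 2·v_{6} — sig = ⟨2 | 2⟩
  • {3,5}:  v_{3} + v_{5} = 2·v_{6} — sig = ⟨2 | 2⟩
  • {0,3}:  v_{0} + v_{3} = 3·v_{6} — sig = ⟨2 | 3⟩

Hence PRS(X_Σ) =
    |P|=2: 14 collections, coeffs (), (), (1), (1), (1), (1), (1), (1), (1), (1), (2), (2), (2), (3)


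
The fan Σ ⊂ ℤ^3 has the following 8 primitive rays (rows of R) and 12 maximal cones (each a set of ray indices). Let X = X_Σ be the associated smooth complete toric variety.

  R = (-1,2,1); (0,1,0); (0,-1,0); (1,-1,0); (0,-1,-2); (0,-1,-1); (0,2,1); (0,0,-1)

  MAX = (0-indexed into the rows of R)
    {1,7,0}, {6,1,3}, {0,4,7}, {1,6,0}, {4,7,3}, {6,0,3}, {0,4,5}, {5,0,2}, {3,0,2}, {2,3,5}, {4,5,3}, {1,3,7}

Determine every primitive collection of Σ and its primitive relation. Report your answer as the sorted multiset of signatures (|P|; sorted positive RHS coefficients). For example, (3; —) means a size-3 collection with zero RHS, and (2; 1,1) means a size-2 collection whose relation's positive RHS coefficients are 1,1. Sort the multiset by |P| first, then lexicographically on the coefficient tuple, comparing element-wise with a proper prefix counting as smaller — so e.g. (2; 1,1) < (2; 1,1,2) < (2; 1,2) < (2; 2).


14 minimal non-faces of Δ(Σ) (on 8 rays):

  P={1,2}:  v_{1} + v_{2} = 0 ; sig = (2; —)
  P={1,5}:  v_{1} + v_{5} = v_{7} ; sig = (2; 1)
  P={2,7}:  v_{2} + v_{7} = v_{5} ; sig = (2; 1)
  P={5,6}:  v_{5} + v_{6} = v_{1} ; sig = (2; 1)
  P={5,7}:  v_{5} + v_{7} = v_{4} ; sig = (2; 1)
  P={2,6}:  v_{2} + v_{6} = v_{0} + v_{3} ; sig = (2; 1,1)
  P={4,6}:  v_{4} + v_{6} = v_{1} + v_{7} ; sig = (2; 1,1)
  P={1,4}:  v_{1} + v_{4} = 2·v_{7} ; sig = (2; 2)
  P={2,4}:  v_{2} + v_{4} = 2·v_{5} ; sig = (2; 2)
  P={6,7}:  v_{6} + v_{7} = 2·v_{1} ; sig = (2; 2)
  P={0,3,5}:  v_{0} + v_{3} + v_{5} = 0 ; sig = (3; —)
  P={0,1,3}:  v_{0} + v_{1} + v_{3} = v_{6} ; sig = (3; 1)
  P={0,3,4}:  v_{0} + v_{3} + v_{4} = v_{7} ; sig = (3; 1)
  P={0,3,7}:  v_{0} + v_{3} + v_{7} = v_{1} ; sig = (3; 1)

so the primitive-relation signature multiset is
[(2; —), (2; 1), (2; 1), (2; 1), (2; 1), (2; 1,1), (2; 1,1), (2; 2), (2; 2), (2; 2), (3; —), (3; 1), (3; 1), (3; 1)]


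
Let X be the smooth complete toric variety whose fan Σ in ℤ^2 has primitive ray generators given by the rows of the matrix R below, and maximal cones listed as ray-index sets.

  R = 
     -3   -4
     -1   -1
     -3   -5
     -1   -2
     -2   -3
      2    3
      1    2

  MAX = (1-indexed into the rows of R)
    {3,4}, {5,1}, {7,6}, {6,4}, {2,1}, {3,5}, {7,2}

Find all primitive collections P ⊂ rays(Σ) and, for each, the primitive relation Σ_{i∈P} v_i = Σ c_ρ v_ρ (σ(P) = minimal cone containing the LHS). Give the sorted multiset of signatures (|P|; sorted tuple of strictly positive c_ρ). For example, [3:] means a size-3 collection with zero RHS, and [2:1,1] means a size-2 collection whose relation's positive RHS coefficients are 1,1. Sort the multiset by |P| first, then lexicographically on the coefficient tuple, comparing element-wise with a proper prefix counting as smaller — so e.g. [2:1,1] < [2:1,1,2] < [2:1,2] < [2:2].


Σ has 14 primitive collections:

  {4,7}:  v_{4} + v_{7} = 0  ⇒ sig = [2:]
  {5,6}:  v_{5} + v_{6} = 0  ⇒ sig = [2:]
  {1,6}:  v_{1} + v_{6} = v_{2}  ⇒ sig = [2:1]
  {2,4}:  v_{2} + v_{4} = v_{5}  ⇒ sig = [2:1]
  {2,5}:  v_{2} + v_{5} = v_{1}  ⇒ sig = [2:1]
  {2,6}:  v_{2} + v_{6} = v_{7}  ⇒ sig = [2:1]
  {3,6}:  v_{3} + v_{6} = v_{4}  ⇒ sig = [2:1]
  {3,7}:  v_{3} + v_{7} = v_{5}  ⇒ sig = [2:1]
  {4,5}:  v_{4} + v_{5} = v_{3}  ⇒ sig = [2:1]
  {5,7}:  v_{5} + v_{7} = v_{2}  ⇒ sig = [2:1]
  {1,4}:  v_{1} + v_{4} = 2·v_{5}  ⇒ sig = [2:2]
  {1,7}:  v_{1} + v_{7} = 2·v_{2}  ⇒ sig = [2:2]
  {2,3}:  v_{2} + v_{3} = 2·v_{5}  ⇒ sig = [2:2]
  {1,3}:  v_{1} + v_{3} = 3·v_{5}  ⇒ sig = [2:3]

Sorted signature multiset PRS(X):
{ [2:] ×2,  [2:1] ×8,  [2:2] ×3,  [2:3] }


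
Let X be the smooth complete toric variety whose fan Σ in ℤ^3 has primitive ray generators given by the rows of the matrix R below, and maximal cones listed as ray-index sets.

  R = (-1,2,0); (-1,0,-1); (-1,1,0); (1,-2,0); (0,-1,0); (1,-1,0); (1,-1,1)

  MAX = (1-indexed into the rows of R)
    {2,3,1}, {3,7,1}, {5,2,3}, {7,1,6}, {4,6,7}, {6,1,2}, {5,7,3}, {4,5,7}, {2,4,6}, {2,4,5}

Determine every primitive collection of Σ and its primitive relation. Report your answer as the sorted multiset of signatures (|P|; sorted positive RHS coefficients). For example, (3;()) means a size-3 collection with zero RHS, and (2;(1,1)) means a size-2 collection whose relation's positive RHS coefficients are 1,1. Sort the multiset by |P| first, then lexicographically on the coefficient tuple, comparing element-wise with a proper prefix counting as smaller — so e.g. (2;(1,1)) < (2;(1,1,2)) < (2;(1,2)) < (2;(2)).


|primitive collections| = 6. Relations:

  P = {1,4}:  v_{1} + v_{4} = 0  ⟹  sig = (2;())
  P = {3,6}:  v_{3} + v_{6} = 0  ⟹  sig = (2;())
  P = {1,5}:  v_{1} + v_{5} = v_{3}  ⟹  sig = (2;(1))
  P = {2,7}:  v_{2} + v_{7} = v_{5}  ⟹  sig = (2;(1))
  P = {3,4}:  v_{3} + v_{4} = v_{5}  ⟹  sig = (2;(1))
  P = {5,6}:  v_{5} + v_{6} = v_{4}  ⟹  sig = (2;(1))

Hence PRS(X_Σ) =
[(2;()), (2;()), (2;(1)), (2;(1)), (2;(1)), (2;(1))]


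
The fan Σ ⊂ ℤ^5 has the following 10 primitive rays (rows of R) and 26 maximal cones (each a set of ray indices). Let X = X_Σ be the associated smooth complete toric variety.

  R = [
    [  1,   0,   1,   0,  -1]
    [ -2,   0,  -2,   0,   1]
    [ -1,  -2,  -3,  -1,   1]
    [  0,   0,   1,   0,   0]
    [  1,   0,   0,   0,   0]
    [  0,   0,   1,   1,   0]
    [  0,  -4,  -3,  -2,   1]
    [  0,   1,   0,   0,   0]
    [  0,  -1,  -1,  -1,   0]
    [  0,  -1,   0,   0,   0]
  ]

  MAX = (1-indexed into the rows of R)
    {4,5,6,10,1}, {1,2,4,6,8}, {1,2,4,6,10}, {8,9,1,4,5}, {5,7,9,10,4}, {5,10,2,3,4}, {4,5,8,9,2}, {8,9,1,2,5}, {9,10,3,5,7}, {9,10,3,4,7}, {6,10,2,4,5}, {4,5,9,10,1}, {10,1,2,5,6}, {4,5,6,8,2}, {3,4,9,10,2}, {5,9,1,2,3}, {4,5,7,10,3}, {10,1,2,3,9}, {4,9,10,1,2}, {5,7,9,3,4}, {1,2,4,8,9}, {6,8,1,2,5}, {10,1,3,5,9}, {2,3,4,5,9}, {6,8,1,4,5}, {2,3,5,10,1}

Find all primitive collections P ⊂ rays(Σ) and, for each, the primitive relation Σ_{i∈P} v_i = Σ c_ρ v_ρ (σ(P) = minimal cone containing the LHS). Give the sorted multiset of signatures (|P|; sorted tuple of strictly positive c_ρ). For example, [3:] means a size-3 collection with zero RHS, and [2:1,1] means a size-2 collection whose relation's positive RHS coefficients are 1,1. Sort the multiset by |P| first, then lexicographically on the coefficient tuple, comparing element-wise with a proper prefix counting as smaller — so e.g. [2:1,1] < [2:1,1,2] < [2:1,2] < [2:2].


Δ(Σ) — 10 vertices, 12 min non-faces:

  • {8,10}:  v_{8} + v_{10} = 0 — sig = [2:]
  • {6,9}:  v_{6} + v_{9} = v_{10} — sig = [2:1]
  • {3,8}:  v_{3} + v_{8} = v_{2} + v_{5} + v_{9} — sig = [2:1,1,1]
  • {7,8}:  v_{7} + v_{8} = v_{3} + v_{4} + v_{5} + v_{9} — sig = [2:1,1,1,1]
  • {6,7}:  v_{6} + v_{7} = v_{3} + v_{4} + v_{5} + 2·v_{10} — sig = [2:1,1,1,2]
  • {3,6}:  v_{3} + v_{6} = v_{2} + v_{5} + 2·v_{10} — sig = [2:1,1,2]
  • {2,7}:  v_{2} + v_{7} = 2·v_{3} + v_{4} — sig = [2:1,2]
  • {1,7}:  v_{1} + v_{7} = v_{5} + 2·v_{9} + 2·v_{10} — sig = [2:1,2,2]
  • {1,3,4}:  v_{1} + v_{3} + v_{4} = v_{9} + v_{10} — sig = [3:1,1]
  • {1,2,4,5}:  v_{1} + v_{2} + v_{4} + v_{5} = 0 — sig = [4:]
  • {2,5,9,10}:  v_{2} + v_{5} + v_{9} + v_{10} = v_{3} — sig = [4:1]
  • {3,4,5,9,10}:  v_{3} + v_{4} + v_{5} + v_{9} + v_{10} = v_{7} — sig = [5:1]

Hence PRS(X_Σ) =
[[2:], [2:1], [2:1,1,1], [2:1,1,1,1], [2:1,1,1,2], [2:1,1,2], [2:1,2], [2:1,2,2], [3:1,1], [4:], [4:1], [5:1]]


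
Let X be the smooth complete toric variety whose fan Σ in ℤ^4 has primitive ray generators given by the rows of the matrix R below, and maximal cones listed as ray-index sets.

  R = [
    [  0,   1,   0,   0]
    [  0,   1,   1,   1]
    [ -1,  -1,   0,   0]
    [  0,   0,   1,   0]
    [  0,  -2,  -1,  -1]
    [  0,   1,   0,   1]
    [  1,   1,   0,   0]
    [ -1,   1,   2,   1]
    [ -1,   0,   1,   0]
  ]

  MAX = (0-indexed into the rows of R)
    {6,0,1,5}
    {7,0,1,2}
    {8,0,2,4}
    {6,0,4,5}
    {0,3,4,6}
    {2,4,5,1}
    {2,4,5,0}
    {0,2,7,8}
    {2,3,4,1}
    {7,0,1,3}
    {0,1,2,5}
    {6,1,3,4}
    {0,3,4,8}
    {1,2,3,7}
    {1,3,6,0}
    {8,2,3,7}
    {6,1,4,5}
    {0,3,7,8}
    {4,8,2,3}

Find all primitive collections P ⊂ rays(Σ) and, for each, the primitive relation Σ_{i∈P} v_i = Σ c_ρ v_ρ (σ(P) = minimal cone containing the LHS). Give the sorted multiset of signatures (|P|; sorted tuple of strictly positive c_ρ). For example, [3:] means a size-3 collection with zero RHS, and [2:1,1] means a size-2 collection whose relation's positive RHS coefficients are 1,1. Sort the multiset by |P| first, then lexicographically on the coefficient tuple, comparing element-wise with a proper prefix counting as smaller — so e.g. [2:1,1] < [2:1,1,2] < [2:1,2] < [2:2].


Primitive collections (10):

  {2,6}:  v_{2} + v_{6} = 0 ; sig = [2:]
  {1,8}:  v_{1} + v_{8} = v_{7} ; sig = [2:1]
  {3,5}:  v_{3} + v_{5} = v_{1} ; sig = [2:1]
  {4,7}:  v_{4} + v_{7} = v_{2} + v_{3} ; sig = [2:1,1]
  {6,8}:  v_{6} + v_{8} = v_{0} + v_{3} ; sig = [2:1,1]
  {5,8}:  v_{5} + v_{8} = v_{0} + v_{1} + v_{2} ; sig = [2:1,1,1]
  {6,7}:  v_{6} + v_{7} = v_{0} + v_{1} + v_{3} ; sig = [2:1,1,1]
  {5,7}:  v_{5} + v_{7} = v_{0} + 2·v_{1} + v_{2} ; sig = [2:1,1,2]
  {0,1,4}:  v_{0} + v_{1} + v_{4} = 0 ; sig = [3:]
  {0,2,3}:  v_{0} + v_{2} + v_{3} = v_{8} ; sig = [3:1]

so the primitive-relation signature multiset is
{ [2:],  [2:1] ×2,  [2:1,1] ×2,  [2:1,1,1] ×2,  [2:1,1,2],  [3:],  [3:1] }


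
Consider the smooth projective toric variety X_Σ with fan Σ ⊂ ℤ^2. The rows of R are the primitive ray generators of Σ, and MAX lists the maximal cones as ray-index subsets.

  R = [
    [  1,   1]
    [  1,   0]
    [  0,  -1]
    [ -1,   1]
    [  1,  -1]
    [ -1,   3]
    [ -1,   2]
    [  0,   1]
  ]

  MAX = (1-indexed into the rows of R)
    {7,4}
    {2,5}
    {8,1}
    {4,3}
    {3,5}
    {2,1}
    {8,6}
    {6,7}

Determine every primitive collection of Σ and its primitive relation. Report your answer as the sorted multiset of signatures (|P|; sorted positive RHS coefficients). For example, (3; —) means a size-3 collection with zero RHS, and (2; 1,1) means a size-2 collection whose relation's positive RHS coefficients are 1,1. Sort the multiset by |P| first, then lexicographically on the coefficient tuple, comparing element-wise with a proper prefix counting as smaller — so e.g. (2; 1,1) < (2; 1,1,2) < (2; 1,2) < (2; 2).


20 collections generate NE(X_Σ); each relation:

  • {3,8}:  v_{3} + v_{8} = 0  →  sig = (2; —)
  • {4,5}:  v_{4} + v_{5} = 0  →  sig = (2; —)
  • {1,3}:  v_{1} + v_{3} = v_{2}  →  sig = (2; 1)
  • {2,3}:  v_{2} + v_{3} = v_{5}  →  sig = (2; 1)
  • {2,4}:  v_{2} + v_{4} = v_{8}  →  sig = (2; 1)
  • {2,8}:  v_{2} + v_{8} = v_{1}  →  sig = (2; 1)
  • {3,6}:  v_{3} + v_{6} = v_{7}  →  sig = (2; 1)
  • {3,7}:  v_{3} + v_{7} = v_{4}  →  sig = (2; 1)
  • {4,8}:  v_{4} + v_{8} = v_{7}  →  sig = (2; 1)
  • {5,7}:  v_{5} + v_{7} = v_{8}  →  sig = (2; 1)
  • {5,8}:  v_{5} + v_{8} = v_{2}  →  sig = (2; 1)
  • {7,8}:  v_{7} + v_{8} = v_{6}  →  sig = (2; 1)
  • {1,4}:  v_{1} + v_{4} = 2·v_{8}  →  sig = (2; 2)
  • {1,5}:  v_{1} + v_{5} = 2·v_{2}  →  sig = (2; 2)
  • {2,7}:  v_{2} + v_{7} = 2·v_{8}  →  sig = (2; 2)
  • {4,6}:  v_{4} + v_{6} = 2·v_{7}  →  sig = (2; 2)
  • {5,6}:  v_{5} + v_{6} = 2·v_{8}  →  sig = (2; 2)
  • {1,7}:  v_{1} + v_{7} = 3·v_{8}  →  sig = (2; 3)
  • {2,6}:  v_{2} + v_{6} = 3·v_{8}  →  sig = (2; 3)
  • {1,6}:  v_{1} + v_{6} = 4·v_{8}  →  sig = (2; 4)

Signatures (|P|; sorted positive RHS coefficients), sorted:
    |P|=2: 20 collections, coeffs (), (), (1), (1), (1), (1), (1), (1), (1), (1), (1), (1), (2), (2), (2), (2), (2), (3), (3), (4)


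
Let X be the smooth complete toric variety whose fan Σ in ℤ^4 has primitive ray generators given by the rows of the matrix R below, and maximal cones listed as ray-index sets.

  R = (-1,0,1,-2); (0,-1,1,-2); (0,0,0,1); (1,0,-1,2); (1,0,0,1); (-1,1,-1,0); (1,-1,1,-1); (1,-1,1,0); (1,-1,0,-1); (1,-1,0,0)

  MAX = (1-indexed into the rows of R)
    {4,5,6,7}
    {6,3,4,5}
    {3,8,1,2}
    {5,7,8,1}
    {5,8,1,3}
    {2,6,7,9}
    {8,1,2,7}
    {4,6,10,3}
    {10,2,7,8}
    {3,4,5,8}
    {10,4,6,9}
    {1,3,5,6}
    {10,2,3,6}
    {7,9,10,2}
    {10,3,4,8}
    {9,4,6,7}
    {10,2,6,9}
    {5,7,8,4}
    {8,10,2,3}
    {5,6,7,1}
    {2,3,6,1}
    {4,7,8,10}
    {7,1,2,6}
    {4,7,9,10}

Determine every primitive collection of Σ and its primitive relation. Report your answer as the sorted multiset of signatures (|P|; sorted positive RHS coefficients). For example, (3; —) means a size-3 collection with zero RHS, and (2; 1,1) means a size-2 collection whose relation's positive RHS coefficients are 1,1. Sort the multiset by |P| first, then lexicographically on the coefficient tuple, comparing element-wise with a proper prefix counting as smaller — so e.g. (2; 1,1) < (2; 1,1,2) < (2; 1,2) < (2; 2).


12 collections generate NE(X_Σ); each relation:

  • {1,4}:  v_{1} + v_{4} = 0 ; sig = (2; —)
  • {6,8}:  v_{6} + v_{8} = 0 ; sig = (2; —)
  • {1,10}:  v_{1} + v_{10} = v_{2} ; sig = (2; 1)
  • {2,4}:  v_{2} + v_{4} = v_{10} ; sig = (2; 1)
  • {2,5}:  v_{2} + v_{5} = v_{7} ; sig = (2; 1)
  • {3,7}:  v_{3} + v_{7} = v_{8} ; sig = (2; 1)
  • {3,9}:  v_{3} + v_{9} = v_{10} ; sig = (2; 1)
  • {5,10}:  v_{5} + v_{10} = v_{4} + v_{7} ; sig = (2; 1,1)
  • {8,9}:  v_{8} + v_{9} = v_{7} + v_{10} ; sig = (2; 1,1)
  • {1,9}:  v_{1} + v_{9} = v_{2} + v_{6} + v_{7} ; sig = (2; 1,1,1)
  • {5,9}:  v_{5} + v_{9} = v_{4} + v_{6} + 2·v_{7} ; sig = (2; 1,1,2)
  • {6,7,10}:  v_{6} + v_{7} + v_{10} = v_{9} ; sig = (3; 1)

Sorted signature multiset PRS(X):
    |P|=2: 11 collections, coeffs (), (), (1), (1), (1), (1), (1), (1,1), (1,1), (1,1,1), (1,1,2)
    |P|=3: 1 collection, coeffs (1)


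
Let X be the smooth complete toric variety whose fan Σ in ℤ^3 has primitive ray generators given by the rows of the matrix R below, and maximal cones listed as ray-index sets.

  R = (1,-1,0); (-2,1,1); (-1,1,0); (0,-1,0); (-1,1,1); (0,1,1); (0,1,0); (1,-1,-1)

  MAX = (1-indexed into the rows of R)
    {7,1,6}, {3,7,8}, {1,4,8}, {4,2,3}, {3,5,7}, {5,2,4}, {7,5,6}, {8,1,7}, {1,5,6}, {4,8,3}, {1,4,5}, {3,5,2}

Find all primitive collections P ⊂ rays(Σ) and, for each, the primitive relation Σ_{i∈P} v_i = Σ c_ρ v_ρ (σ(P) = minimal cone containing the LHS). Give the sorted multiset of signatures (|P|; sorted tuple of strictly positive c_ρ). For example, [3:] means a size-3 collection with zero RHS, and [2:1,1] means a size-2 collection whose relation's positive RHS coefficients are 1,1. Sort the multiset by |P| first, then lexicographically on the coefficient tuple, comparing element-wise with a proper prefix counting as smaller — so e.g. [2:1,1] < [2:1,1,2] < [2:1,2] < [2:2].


The 12 primitive collections of Σ (r=8, n=3):

  • {1,3}:  v_{1} + v_{3} = 0  ⇒ sig = [2:]
  • {4,7}:  v_{4} + v_{7} = 0  ⇒ sig = [2:]
  • {5,8}:  v_{5} + v_{8} = 0  ⇒ sig = [2:]
  • {1,2}:  v_{1} + v_{2} = v_{4} + v_{5}  ⇒ sig = [2:1,1]
  • {2,7}:  v_{2} + v_{7} = v_{3} + v_{5}  ⇒ sig = [2:1,1]
  • {2,8}:  v_{2} + v_{8} = v_{3} + v_{4}  ⇒ sig = [2:1,1]
  • {3,6}:  v_{3} + v_{6} = v_{5} + v_{7}  ⇒ sig = [2:1,1]
  • {4,6}:  v_{4} + v_{6} = v_{1} + v_{5}  ⇒ sig = [2:1,1]
  • {6,8}:  v_{6} + v_{8} = v_{1} + v_{7}  ⇒ sig = [2:1,1]
  • {2,6}:  v_{2} + v_{6} = 2·v_{5}  ⇒ sig = [2:2]
  • {1,5,7}:  v_{1} + v_{5} + v_{7} = v_{6}  ⇒ sig = [3:1]
  • {3,4,5}:  v_{3} + v_{4} + v_{5} = v_{2}  ⇒ sig = [3:1]

Sorted signature multiset PRS(X):
    [2:]
    [2:]
    [2:]
    [2:1,1]
    [2:1,1]
    [2:1,1]
    [2:1,1]
    [2:1,1]
    [2:1,1]
    [2:2]
    [3:1]
    [3:1]


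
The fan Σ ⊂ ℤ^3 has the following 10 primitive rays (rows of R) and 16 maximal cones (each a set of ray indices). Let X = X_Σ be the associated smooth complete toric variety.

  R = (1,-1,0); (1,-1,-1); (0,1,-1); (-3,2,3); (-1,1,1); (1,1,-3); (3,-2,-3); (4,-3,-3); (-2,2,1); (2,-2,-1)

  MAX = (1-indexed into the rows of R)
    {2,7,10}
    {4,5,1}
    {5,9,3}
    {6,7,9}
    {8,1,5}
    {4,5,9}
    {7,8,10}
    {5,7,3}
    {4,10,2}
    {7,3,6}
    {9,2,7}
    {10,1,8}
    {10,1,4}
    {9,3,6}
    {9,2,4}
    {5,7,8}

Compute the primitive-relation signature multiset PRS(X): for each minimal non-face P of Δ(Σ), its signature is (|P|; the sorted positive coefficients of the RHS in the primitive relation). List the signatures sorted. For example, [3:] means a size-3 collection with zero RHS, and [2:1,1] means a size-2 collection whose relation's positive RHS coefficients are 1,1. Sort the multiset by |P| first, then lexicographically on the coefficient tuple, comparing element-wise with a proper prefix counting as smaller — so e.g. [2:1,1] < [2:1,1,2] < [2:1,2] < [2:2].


|primitive collections| = 23. Relations:

  {2,5}:  v_{2} + v_{5} = 0  ⇒ sig = [2:]
  {4,7}:  v_{4} + v_{7} = 0  ⇒ sig = [2:]
  {9,10}:  v_{9} + v_{10} = 0  ⇒ sig = [2:]
  {1,2}:  v_{1} + v_{2} = v_{10}  ⇒ sig = [2:1]
  {1,7}:  v_{1} + v_{7} = v_{8}  ⇒ sig = [2:1]
  {1,9}:  v_{1} + v_{9} = v_{5}  ⇒ sig = [2:1]
  {4,8}:  v_{4} + v_{8} = v_{1}  ⇒ sig = [2:1]
  {5,10}:  v_{5} + v_{10} = v_{1}  ⇒ sig = [2:1]
  {2,3}:  v_{2} + v_{3} = v_{7} + v_{9}  ⇒ sig = [2:1,1]
  {2,8}:  v_{2} + v_{8} = v_{7} + v_{10}  ⇒ sig = [2:1,1]
  {3,4}:  v_{3} + v_{4} = v_{5} + v_{9}  ⇒ sig = [2:1,1]
  {3,10}:  v_{3} + v_{10} = v_{5} + v_{7}  ⇒ sig = [2:1,1]
  {4,6}:  v_{4} + v_{6} = v_{3} + v_{9}  ⇒ sig = [2:1,1]
  {6,10}:  v_{6} + v_{10} = v_{3} + v_{7}  ⇒ sig = [2:1,1]
  {8,9}:  v_{8} + v_{9} = v_{5} + v_{7}  ⇒ sig = [2:1,1]
  {1,6}:  v_{1} + v_{6} = v_{3} + v_{5} + v_{7}  ⇒ sig = [2:1,1,1]
  {6,8}:  v_{6} + v_{8} = v_{3} + v_{5} + 2·v_{7}  ⇒ sig = [2:1,1,2]
  {1,3}:  v_{1} + v_{3} = 2·v_{5} + v_{7}  ⇒ sig = [2:1,2]
  {5,6}:  v_{5} + v_{6} = 2·v_{3}  ⇒ sig = [2:2]
  {2,6}:  v_{2} + v_{6} = 2·v_{7} + 2·v_{9}  ⇒ sig = [2:2,2]
  {3,8}:  v_{3} + v_{8} = 2·v_{5} + 2·v_{7}  ⇒ sig = [2:2,2]
  {3,7,9}:  v_{3} + v_{7} + v_{9} = v_{6}  ⇒ sig = [3:1]
  {5,7,9}:  v_{5} + v_{7} + v_{9} = v_{3}  ⇒ sig = [3:1]

Sorted signature multiset PRS(X):
    [2:]
    [2:]
    [2:]
    [2:1]
    [2:1]
    [2:1]
    [2:1]
    [2:1]
    [2:1,1]
    [2:1,1]
    [2:1,1]
    [2:1,1]
    [2:1,1]
    [2:1,1]
    [2:1,1]
    [2:1,1,1]
    [2:1,1,2]
    [2:1,2]
    [2:2]
    [2:2,2]
    [2:2,2]
    [3:1]
    [3:1]
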